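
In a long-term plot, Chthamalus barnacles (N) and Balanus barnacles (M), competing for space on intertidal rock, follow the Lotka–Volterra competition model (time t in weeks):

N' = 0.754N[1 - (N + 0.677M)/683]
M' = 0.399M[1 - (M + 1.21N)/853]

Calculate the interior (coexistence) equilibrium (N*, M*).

N* ≈ 584, M* ≈ 147

Setting both brackets to zero gives the nullclines N + 0.677M = 683 and 1.21N + M = 853.
Substituting M = 853 - 1.21N into the first: N(1 - 0.677·1.21) = 683 - 0.677·853.
So N* = 106/0.181 = 584, and then M* = 853 - 1.21·584 = 147.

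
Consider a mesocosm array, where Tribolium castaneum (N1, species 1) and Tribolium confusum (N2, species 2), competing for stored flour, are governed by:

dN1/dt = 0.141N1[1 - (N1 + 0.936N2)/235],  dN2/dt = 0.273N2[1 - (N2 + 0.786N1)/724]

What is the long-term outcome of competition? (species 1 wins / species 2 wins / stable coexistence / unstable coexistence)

Compare the nullcline intercepts: K1/α12 = 235/0.936 = 251 < K2 = 724; K2/α21 = 724/0.786 = 921 > K1 = 235.
Since the inequalities point opposite ways, species 2 can invade but species 1 cannot.

species 2 excludes species 1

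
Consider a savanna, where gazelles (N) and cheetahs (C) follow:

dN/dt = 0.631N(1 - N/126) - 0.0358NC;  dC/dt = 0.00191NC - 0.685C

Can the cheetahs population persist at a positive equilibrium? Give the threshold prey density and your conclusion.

The predator equation gives dC/dt > 0 only when N > 0.685/0.00191 = 359.
Without the predator, N → K = 126. Since 126 < 359, the predator cannot invade.

Threshold N = 359; K < 359, so no, the predator goes extinct.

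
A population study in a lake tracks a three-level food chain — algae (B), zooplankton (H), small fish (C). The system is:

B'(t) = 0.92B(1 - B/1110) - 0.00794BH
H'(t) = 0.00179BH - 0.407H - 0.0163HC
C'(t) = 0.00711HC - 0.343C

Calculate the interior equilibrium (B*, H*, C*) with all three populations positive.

B* ≈ 648, H* ≈ 48.2, C* ≈ 46.2

From dC/dt = 0: 0.00711H* = 0.343, so H* = 48.2.
From dB/dt = 0: 0.92(1 - B*/1110) = 0.00794·48.2, giving B* = 1110·(1 - 0.416) = 648.
From dH/dt = 0: 0.00179·648 - 0.407 = 0.0163C*, so C* = 0.753/0.0163 = 46.2.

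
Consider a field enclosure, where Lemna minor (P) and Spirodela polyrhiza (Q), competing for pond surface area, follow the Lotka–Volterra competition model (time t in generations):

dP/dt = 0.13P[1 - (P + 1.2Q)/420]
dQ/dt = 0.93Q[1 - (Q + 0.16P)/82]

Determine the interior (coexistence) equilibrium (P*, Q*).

P* ≈ 398, Q* ≈ 18.3

Setting both brackets to zero gives the nullclines P + 1.2Q = 420 and 0.16P + Q = 82.
Substituting Q = 82 - 0.16P into the first: P(1 - 1.2·0.16) = 420 - 1.2·82.
So P* = 322/0.808 = 398, and then Q* = 82 - 0.16·398 = 18.3.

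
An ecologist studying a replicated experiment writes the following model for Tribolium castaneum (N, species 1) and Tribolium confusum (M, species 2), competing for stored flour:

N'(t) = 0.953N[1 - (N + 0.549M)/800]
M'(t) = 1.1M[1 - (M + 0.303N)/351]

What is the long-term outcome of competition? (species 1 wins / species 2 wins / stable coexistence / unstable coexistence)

stable coexistence

Compare the nullcline intercepts: K1/α12 = 800/0.549 = 1460 > K2 = 351; K2/α21 = 351/0.303 = 1160 > K1 = 800.
Since both inequalities hold, each species can invade when rare, so the interior equilibrium is stable.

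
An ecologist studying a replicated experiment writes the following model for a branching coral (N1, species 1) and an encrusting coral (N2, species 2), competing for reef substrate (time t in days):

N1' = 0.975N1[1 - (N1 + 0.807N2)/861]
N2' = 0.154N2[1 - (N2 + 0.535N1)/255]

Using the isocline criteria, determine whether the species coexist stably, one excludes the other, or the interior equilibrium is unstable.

Compare the nullcline intercepts: K1/α12 = 861/0.807 = 1070 > K2 = 255; K2/α21 = 255/0.535 = 477 < K1 = 861.
Since the inequalities point opposite ways, species 1 can invade but species 2 cannot.

species 1 excludes species 2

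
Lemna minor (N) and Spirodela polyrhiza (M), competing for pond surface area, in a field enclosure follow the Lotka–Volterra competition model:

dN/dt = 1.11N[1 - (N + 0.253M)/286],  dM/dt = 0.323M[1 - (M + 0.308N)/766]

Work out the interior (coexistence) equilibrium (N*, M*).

N* ≈ 100, M* ≈ 735

Setting both brackets to zero gives the nullclines N + 0.253M = 286 and 0.308N + M = 766.
Substituting M = 766 - 0.308N into the first: N(1 - 0.253·0.308) = 286 - 0.253·766.
So N* = 92.2/0.922 = 100, and then M* = 766 - 0.308·100 = 735.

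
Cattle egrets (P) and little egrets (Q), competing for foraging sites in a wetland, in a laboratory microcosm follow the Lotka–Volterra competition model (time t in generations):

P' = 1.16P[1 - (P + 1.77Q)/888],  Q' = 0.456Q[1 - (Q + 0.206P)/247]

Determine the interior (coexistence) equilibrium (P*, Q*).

P* ≈ 710, Q* ≈ 101

Setting both brackets to zero gives the nullclines P + 1.77Q = 888 and 0.206P + Q = 247.
Substituting Q = 247 - 0.206P into the first: P(1 - 1.77·0.206) = 888 - 1.77·247.
So P* = 451/0.635 = 710, and then Q* = 247 - 0.206·710 = 101.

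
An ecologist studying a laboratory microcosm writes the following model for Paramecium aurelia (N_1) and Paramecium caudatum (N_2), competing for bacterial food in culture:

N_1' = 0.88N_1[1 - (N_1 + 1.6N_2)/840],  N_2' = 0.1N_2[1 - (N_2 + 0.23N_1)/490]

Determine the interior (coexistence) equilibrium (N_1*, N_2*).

Setting both brackets to zero gives the nullclines N_1 + 1.6N_2 = 840 and 0.23N_1 + N_2 = 490.
Substituting N_2 = 490 - 0.23N_1 into the first: N_1(1 - 1.6·0.23) = 840 - 1.6·490.
So N_1* = 56/0.632 = 88.6, and then N_2* = 490 - 0.23·88.6 = 470.

N_1* ≈ 88.6, N_2* ≈ 470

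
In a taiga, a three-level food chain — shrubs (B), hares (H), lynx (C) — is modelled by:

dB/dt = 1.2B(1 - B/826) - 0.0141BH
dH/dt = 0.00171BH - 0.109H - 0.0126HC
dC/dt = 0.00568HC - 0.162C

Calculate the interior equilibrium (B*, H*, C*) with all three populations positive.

From dC/dt = 0: 0.00568H* = 0.162, so H* = 28.5.
From dB/dt = 0: 1.2(1 - B*/826) = 0.0141·28.5, giving B* = 826·(1 - 0.335) = 549.
From dH/dt = 0: 0.00171·549 - 0.109 = 0.0126C*, so C* = 0.83/0.0126 = 65.9.

B* ≈ 549, H* ≈ 28.5, C* ≈ 65.9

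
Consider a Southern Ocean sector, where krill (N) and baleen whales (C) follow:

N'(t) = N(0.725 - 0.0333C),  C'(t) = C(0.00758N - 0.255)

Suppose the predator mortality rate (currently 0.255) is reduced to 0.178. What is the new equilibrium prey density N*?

At the interior fixed point, setting dC/dt = 0 with C > 0 fixes N* = (predator death rate)/(NC coefficient) — independent of the other coefficients.
With the change, N* = 0.178/0.00758 = 23.5; it falls from 33.6.

N* ≈ 23.5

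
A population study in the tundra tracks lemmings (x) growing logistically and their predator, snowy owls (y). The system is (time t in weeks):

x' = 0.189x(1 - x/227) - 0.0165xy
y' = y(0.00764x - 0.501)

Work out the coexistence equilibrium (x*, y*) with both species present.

x* ≈ 65.6, y* ≈ 8.15

From dy/dt = 0 with y > 0: 0.00764x* = 0.501, so x* = 65.6.
Substitute into dx/dt = 0: 0.189(1 - 65.6/227) = 0.0165y*.
The bracket is 0.711, giving y* = 0.134/0.0165 = 8.15.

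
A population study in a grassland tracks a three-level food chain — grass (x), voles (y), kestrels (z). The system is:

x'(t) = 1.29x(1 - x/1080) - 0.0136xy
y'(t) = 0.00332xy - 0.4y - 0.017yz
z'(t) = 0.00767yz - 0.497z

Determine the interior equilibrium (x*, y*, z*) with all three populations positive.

From dz/dt = 0: 0.00767y* = 0.497, so y* = 64.8.
From dx/dt = 0: 1.29(1 - x*/1080) = 0.0136·64.8, giving x* = 1080·(1 - 0.683) = 342.
From dy/dt = 0: 0.00332·342 - 0.4 = 0.017z*, so z* = 0.736/0.017 = 43.3.

x* ≈ 342, y* ≈ 64.8, z* ≈ 43.3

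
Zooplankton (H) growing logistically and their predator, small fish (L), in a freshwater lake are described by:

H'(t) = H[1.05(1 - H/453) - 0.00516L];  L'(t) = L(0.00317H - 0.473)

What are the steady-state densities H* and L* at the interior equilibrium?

H* ≈ 149, L* ≈ 136

From dL/dt = 0 with L > 0: 0.00317H* = 0.473, so H* = 149.
Substitute into dH/dt = 0: 1.05(1 - 149/453) = 0.00516L*.
The bracket is 0.671, giving L* = 0.704/0.00516 = 136.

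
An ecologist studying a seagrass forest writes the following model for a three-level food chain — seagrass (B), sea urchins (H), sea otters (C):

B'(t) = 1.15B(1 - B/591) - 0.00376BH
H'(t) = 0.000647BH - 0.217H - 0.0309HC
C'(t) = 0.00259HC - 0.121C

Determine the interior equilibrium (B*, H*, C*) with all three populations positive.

From dC/dt = 0: 0.00259H* = 0.121, so H* = 46.7.
From dB/dt = 0: 1.15(1 - B*/591) = 0.00376·46.7, giving B* = 591·(1 - 0.153) = 501.
From dH/dt = 0: 0.000647·501 - 0.217 = 0.0309C*, so C* = 0.107/0.0309 = 3.46.

B* ≈ 501, H* ≈ 46.7, C* ≈ 3.46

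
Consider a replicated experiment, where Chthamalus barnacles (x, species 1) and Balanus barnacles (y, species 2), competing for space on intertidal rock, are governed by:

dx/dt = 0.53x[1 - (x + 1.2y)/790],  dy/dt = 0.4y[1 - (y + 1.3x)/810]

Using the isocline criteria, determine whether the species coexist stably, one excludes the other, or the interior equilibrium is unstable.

Compare the nullcline intercepts: K1/α12 = 790/1.2 = 658 < K2 = 810; K2/α21 = 810/1.3 = 623 < K1 = 790.
Since both are reversed, neither can invade when rare; the interior point is a saddle.

unstable coexistence (outcome depends on initial conditions)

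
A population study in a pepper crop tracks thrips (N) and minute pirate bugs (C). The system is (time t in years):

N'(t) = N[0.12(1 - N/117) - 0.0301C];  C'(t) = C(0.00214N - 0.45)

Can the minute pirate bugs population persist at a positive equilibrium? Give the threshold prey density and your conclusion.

Threshold N = 210; K < 210, so no, the predator goes extinct.

The predator equation gives dC/dt > 0 only when N > 0.45/0.00214 = 210.
Without the predator, N → K = 117. Since 117 < 210, the predator cannot invade.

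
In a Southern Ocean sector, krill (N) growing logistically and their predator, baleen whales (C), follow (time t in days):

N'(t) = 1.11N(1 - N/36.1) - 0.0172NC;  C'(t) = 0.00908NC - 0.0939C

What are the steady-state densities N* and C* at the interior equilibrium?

N* ≈ 10.3, C* ≈ 46

From dC/dt = 0 with C > 0: 0.00908N* = 0.0939, so N* = 10.3.
Substitute into dN/dt = 0: 1.11(1 - 10.3/36.1) = 0.0172C*.
The bracket is 0.714, giving C* = 0.792/0.0172 = 46.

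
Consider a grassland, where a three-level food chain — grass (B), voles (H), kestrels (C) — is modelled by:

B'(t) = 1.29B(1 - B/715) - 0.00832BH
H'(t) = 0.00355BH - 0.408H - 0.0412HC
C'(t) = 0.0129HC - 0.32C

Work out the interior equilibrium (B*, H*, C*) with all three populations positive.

B* ≈ 601, H* ≈ 24.8, C* ≈ 41.8

From dC/dt = 0: 0.0129H* = 0.32, so H* = 24.8.
From dB/dt = 0: 1.29(1 - B*/715) = 0.00832·24.8, giving B* = 715·(1 - 0.16) = 601.
From dH/dt = 0: 0.00355·601 - 0.408 = 0.0412C*, so C* = 1.72/0.0412 = 41.8.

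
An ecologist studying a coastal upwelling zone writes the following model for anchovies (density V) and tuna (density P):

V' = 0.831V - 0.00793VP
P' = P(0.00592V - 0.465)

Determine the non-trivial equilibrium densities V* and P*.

V* ≈ 78.5, P* ≈ 105

Set dP/dt = 0 with P > 0: 0.00592V - 0.465 = 0, so V* = 0.465/0.00592 = 78.5.
Set dV/dt = 0 with V > 0: 0.831 - 0.00793P = 0, so P* = 0.831/0.00793 = 105.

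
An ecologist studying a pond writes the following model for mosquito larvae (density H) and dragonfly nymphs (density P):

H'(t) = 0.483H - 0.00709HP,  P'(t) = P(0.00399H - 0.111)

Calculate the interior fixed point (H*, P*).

Set dP/dt = 0 with P > 0: 0.00399H - 0.111 = 0, so H* = 0.111/0.00399 = 27.8.
Set dH/dt = 0 with H > 0: 0.483 - 0.00709P = 0, so P* = 0.483/0.00709 = 68.1.

H* ≈ 27.8, P* ≈ 68.1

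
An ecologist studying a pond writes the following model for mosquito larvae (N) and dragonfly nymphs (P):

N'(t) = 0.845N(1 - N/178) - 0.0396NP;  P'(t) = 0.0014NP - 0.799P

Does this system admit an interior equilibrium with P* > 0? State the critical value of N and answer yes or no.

Threshold N = 571; K < 571, so no, the predator goes extinct.

The predator equation gives dP/dt > 0 only when N > 0.799/0.0014 = 571.
Without the predator, N → K = 178. Since 178 < 571, the predator cannot invade.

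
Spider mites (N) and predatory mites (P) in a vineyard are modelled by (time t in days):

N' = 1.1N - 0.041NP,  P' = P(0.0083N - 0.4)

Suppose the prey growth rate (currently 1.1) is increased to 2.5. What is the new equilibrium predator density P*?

At the interior fixed point, setting dN/dt = 0 with N > 0 fixes P* = (prey growth rate)/(NP coefficient) — independent of the other coefficients.
With the change, P* = 2.5/0.041 = 61; it rises from 26.8.

P* ≈ 61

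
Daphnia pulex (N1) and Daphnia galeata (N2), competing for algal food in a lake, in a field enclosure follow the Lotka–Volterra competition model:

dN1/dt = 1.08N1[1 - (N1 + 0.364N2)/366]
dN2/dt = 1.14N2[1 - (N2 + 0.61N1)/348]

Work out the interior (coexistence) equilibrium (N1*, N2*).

Setting both brackets to zero gives the nullclines N1 + 0.364N2 = 366 and 0.61N1 + N2 = 348.
Substituting N2 = 348 - 0.61N1 into the first: N1(1 - 0.364·0.61) = 366 - 0.364·348.
So N1* = 239/0.778 = 308, and then N2* = 348 - 0.61·308 = 160.

N1* ≈ 308, N2* ≈ 160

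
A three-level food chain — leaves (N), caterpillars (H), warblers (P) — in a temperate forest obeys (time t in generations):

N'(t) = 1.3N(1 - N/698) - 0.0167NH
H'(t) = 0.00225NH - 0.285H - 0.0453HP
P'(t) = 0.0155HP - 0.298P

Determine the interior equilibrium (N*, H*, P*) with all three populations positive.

N* ≈ 526, H* ≈ 19.2, P* ≈ 19.8

From dP/dt = 0: 0.0155H* = 0.298, so H* = 19.2.
From dN/dt = 0: 1.3(1 - N*/698) = 0.0167·19.2, giving N* = 698·(1 - 0.247) = 526.
From dH/dt = 0: 0.00225·526 - 0.285 = 0.0453P*, so P* = 0.898/0.0453 = 19.8.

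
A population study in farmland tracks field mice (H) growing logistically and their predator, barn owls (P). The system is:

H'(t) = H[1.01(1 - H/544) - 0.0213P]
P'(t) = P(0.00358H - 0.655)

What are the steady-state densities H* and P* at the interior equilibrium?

From dP/dt = 0 with P > 0: 0.00358H* = 0.655, so H* = 183.
Substitute into dH/dt = 0: 1.01(1 - 183/544) = 0.0213P*.
The bracket is 0.664, giving P* = 0.67/0.0213 = 31.5.

H* ≈ 183, P* ≈ 31.5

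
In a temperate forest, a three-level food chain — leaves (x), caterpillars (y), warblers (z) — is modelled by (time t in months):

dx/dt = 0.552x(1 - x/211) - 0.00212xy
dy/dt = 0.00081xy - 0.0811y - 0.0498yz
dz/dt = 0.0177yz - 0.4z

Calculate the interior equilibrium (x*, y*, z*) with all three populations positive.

x* ≈ 193, y* ≈ 22.6, z* ≈ 1.51

From dz/dt = 0: 0.0177y* = 0.4, so y* = 22.6.
From dx/dt = 0: 0.552(1 - x*/211) = 0.00212·22.6, giving x* = 211·(1 - 0.0868) = 193.
From dy/dt = 0: 0.00081·193 - 0.0811 = 0.0498z*, so z* = 0.075/0.0498 = 1.51.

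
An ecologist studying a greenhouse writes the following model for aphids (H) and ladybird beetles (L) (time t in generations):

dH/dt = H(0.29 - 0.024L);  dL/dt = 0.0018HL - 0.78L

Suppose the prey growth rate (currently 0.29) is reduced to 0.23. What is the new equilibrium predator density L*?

L* ≈ 9.58

At the interior fixed point, setting dH/dt = 0 with H > 0 fixes L* = (prey growth rate)/(HL coefficient) — independent of the other coefficients.
With the change, L* = 0.23/0.024 = 9.58; it falls from 12.1.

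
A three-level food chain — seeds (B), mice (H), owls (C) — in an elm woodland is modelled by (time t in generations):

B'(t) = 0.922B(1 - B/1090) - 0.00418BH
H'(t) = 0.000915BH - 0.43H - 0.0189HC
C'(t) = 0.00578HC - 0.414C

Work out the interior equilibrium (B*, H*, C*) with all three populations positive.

From dC/dt = 0: 0.00578H* = 0.414, so H* = 71.6.
From dB/dt = 0: 0.922(1 - B*/1090) = 0.00418·71.6, giving B* = 1090·(1 - 0.325) = 736.
From dH/dt = 0: 0.000915·736 - 0.43 = 0.0189C*, so C* = 0.243/0.0189 = 12.9.

B* ≈ 736, H* ≈ 71.6, C* ≈ 12.9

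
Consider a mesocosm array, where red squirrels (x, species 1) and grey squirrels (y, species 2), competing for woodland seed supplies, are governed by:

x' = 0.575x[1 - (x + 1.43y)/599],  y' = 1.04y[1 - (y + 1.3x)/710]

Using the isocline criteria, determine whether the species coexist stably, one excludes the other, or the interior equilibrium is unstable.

unstable coexistence (outcome depends on initial conditions)

Compare the nullcline intercepts: K1/α12 = 599/1.43 = 419 < K2 = 710; K2/α21 = 710/1.3 = 546 < K1 = 599.
Since both are reversed, neither can invade when rare; the interior point is a saddle.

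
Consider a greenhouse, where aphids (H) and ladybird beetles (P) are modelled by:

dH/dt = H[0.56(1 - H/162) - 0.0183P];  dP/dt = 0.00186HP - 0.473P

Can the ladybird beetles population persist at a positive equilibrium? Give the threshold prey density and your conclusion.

The predator equation gives dP/dt > 0 only when H > 0.473/0.00186 = 254.
Without the predator, H → K = 162. Since 162 < 254, the predator cannot invade.

Threshold H = 254; K < 254, so no, the predator goes extinct.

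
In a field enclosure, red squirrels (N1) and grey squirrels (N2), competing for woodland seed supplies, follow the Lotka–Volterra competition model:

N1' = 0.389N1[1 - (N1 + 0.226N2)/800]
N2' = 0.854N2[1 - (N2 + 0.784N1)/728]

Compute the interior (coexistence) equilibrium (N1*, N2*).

N1* ≈ 772, N2* ≈ 123

Setting both brackets to zero gives the nullclines N1 + 0.226N2 = 800 and 0.784N1 + N2 = 728.
Substituting N2 = 728 - 0.784N1 into the first: N1(1 - 0.226·0.784) = 800 - 0.226·728.
So N1* = 635/0.823 = 772, and then N2* = 728 - 0.784·772 = 123.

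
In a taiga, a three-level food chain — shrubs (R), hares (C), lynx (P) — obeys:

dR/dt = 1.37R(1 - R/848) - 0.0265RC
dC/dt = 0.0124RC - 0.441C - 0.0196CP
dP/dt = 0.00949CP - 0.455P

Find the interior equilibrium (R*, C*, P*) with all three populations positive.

From dP/dt = 0: 0.00949C* = 0.455, so C* = 47.9.
From dR/dt = 0: 1.37(1 - R*/848) = 0.0265·47.9, giving R* = 848·(1 - 0.927) = 61.6.
From dC/dt = 0: 0.0124·61.6 - 0.441 = 0.0196P*, so P* = 0.322/0.0196 = 16.4.

R* ≈ 61.6, C* ≈ 47.9, P* ≈ 16.4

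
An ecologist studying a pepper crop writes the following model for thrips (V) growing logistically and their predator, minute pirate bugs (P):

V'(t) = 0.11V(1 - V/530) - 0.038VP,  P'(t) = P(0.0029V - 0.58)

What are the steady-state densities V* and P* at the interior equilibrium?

From dP/dt = 0 with P > 0: 0.0029V* = 0.58, so V* = 200.
Substitute into dV/dt = 0: 0.11(1 - 200/530) = 0.038P*.
The bracket is 0.623, giving P* = 0.0685/0.038 = 1.8.

V* ≈ 200, P* ≈ 1.8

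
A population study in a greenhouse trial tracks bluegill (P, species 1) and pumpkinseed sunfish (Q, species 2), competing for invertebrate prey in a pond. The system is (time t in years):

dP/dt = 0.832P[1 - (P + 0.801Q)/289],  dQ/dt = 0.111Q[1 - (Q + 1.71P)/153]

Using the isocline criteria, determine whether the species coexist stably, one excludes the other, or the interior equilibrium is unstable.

species 1 excludes species 2

Compare the nullcline intercepts: K1/α12 = 289/0.801 = 361 > K2 = 153; K2/α21 = 153/1.71 = 89.5 < K1 = 289.
Since the inequalities point opposite ways, species 1 can invade but species 2 cannot.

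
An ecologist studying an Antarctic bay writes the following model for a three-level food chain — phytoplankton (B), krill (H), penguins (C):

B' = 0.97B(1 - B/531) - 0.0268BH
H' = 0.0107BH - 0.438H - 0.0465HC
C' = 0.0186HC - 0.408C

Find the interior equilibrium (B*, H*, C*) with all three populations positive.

From dC/dt = 0: 0.0186H* = 0.408, so H* = 21.9.
From dB/dt = 0: 0.97(1 - B*/531) = 0.0268·21.9, giving B* = 531·(1 - 0.606) = 209.
From dH/dt = 0: 0.0107·209 - 0.438 = 0.0465C*, so C* = 1.8/0.0465 = 38.7.

B* ≈ 209, H* ≈ 21.9, C* ≈ 38.7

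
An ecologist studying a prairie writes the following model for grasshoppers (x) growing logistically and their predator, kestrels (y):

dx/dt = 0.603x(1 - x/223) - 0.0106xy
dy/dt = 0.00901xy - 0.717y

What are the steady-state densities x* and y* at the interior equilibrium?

From dy/dt = 0 with y > 0: 0.00901x* = 0.717, so x* = 79.6.
Substitute into dx/dt = 0: 0.603(1 - 79.6/223) = 0.0106y*.
The bracket is 0.643, giving y* = 0.388/0.0106 = 36.6.

x* ≈ 79.6, y* ≈ 36.6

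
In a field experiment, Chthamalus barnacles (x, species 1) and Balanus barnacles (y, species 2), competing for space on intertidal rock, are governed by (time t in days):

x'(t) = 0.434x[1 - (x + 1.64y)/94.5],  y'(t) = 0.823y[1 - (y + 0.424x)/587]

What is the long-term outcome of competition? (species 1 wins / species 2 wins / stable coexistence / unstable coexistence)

species 2 excludes species 1

Compare the nullcline intercepts: K1/α12 = 94.5/1.64 = 57.6 < K2 = 587; K2/α21 = 587/0.424 = 1380 > K1 = 94.5.
Since the inequalities point opposite ways, species 2 can invade but species 1 cannot.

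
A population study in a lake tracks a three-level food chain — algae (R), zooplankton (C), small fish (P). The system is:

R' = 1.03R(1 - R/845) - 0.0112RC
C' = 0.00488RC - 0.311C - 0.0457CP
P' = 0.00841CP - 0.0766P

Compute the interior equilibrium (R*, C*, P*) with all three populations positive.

From dP/dt = 0: 0.00841C* = 0.0766, so C* = 9.11.
From dR/dt = 0: 1.03(1 - R*/845) = 0.0112·9.11, giving R* = 845·(1 - 0.099) = 761.
From dC/dt = 0: 0.00488·761 - 0.311 = 0.0457P*, so P* = 3.4/0.0457 = 74.5.

R* ≈ 761, C* ≈ 9.11, P* ≈ 74.5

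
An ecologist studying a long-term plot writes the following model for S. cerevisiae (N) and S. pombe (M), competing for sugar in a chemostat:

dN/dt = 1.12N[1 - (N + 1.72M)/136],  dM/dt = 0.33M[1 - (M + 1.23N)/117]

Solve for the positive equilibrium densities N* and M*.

Setting both brackets to zero gives the nullclines N + 1.72M = 136 and 1.23N + M = 117.
Substituting M = 117 - 1.23N into the first: N(1 - 1.72·1.23) = 136 - 1.72·117.
So N* = -65.2/-1.12 = 58.5, and then M* = 117 - 1.23·58.5 = 45.1.

N* ≈ 58.5, M* ≈ 45.1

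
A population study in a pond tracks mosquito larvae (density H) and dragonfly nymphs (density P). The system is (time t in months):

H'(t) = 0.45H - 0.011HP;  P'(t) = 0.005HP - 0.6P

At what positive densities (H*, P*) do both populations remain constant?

Set dP/dt = 0 with P > 0: 0.005H - 0.6 = 0, so H* = 0.6/0.005 = 120.
Set dH/dt = 0 with H > 0: 0.45 - 0.011P = 0, so P* = 0.45/0.011 = 40.9.

H* ≈ 120, P* ≈ 40.9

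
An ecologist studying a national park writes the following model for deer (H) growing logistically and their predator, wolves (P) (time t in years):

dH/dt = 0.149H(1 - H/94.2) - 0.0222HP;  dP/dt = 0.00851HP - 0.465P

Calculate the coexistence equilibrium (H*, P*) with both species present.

H* ≈ 54.6, P* ≈ 2.82

From dP/dt = 0 with P > 0: 0.00851H* = 0.465, so H* = 54.6.
Substitute into dH/dt = 0: 0.149(1 - 54.6/94.2) = 0.0222P*.
The bracket is 0.42, giving P* = 0.0626/0.0222 = 2.82.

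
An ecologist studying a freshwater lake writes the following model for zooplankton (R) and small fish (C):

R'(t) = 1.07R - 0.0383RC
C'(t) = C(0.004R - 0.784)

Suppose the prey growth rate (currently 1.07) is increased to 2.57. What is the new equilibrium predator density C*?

C* ≈ 67.1

At the interior fixed point, setting dR/dt = 0 with R > 0 fixes C* = (prey growth rate)/(RC coefficient) — independent of the other coefficients.
With the change, C* = 2.57/0.0383 = 67.1; it rises from 27.9.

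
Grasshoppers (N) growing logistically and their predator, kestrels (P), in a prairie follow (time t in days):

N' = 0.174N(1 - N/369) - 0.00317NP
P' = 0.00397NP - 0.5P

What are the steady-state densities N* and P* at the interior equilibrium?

N* ≈ 126, P* ≈ 36.2

From dP/dt = 0 with P > 0: 0.00397N* = 0.5, so N* = 126.
Substitute into dN/dt = 0: 0.174(1 - 126/369) = 0.00317P*.
The bracket is 0.659, giving P* = 0.115/0.00317 = 36.2.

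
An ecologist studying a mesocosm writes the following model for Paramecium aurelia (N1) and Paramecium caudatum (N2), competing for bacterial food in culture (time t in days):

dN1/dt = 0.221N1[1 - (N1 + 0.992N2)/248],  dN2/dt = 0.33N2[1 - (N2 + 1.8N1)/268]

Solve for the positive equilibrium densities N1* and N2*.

Setting both brackets to zero gives the nullclines N1 + 0.992N2 = 248 and 1.8N1 + N2 = 268.
Substituting N2 = 268 - 1.8N1 into the first: N1(1 - 0.992·1.8) = 248 - 0.992·268.
So N1* = -17.9/-0.786 = 22.7, and then N2* = 268 - 1.8·22.7 = 227.

N1* ≈ 22.7, N2* ≈ 227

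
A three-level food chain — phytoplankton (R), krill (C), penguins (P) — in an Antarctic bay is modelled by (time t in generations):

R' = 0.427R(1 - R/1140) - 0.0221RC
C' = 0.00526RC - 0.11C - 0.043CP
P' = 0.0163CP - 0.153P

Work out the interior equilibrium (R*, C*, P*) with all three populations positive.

R* ≈ 586, C* ≈ 9.39, P* ≈ 69.1

From dP/dt = 0: 0.0163C* = 0.153, so C* = 9.39.
From dR/dt = 0: 0.427(1 - R*/1140) = 0.0221·9.39, giving R* = 1140·(1 - 0.486) = 586.
From dC/dt = 0: 0.00526·586 - 0.11 = 0.043P*, so P* = 2.97/0.043 = 69.1.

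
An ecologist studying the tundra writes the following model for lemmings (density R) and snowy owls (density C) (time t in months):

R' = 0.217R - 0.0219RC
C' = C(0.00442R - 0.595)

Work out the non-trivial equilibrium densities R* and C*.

R* ≈ 135, C* ≈ 9.91

Set dC/dt = 0 with C > 0: 0.00442R - 0.595 = 0, so R* = 0.595/0.00442 = 135.
Set dR/dt = 0 with R > 0: 0.217 - 0.0219C = 0, so C* = 0.217/0.0219 = 9.91.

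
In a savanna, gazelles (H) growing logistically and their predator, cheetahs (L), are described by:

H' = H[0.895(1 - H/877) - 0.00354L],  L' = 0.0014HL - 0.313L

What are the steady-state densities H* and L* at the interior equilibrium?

H* ≈ 224, L* ≈ 188

From dL/dt = 0 with L > 0: 0.0014H* = 0.313, so H* = 224.
Substitute into dH/dt = 0: 0.895(1 - 224/877) = 0.00354L*.
The bracket is 0.745, giving L* = 0.667/0.00354 = 188.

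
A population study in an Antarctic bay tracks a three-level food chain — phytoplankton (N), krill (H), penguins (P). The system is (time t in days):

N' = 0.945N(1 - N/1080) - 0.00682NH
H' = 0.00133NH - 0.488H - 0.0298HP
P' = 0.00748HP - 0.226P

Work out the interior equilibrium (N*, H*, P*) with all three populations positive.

From dP/dt = 0: 0.00748H* = 0.226, so H* = 30.2.
From dN/dt = 0: 0.945(1 - N*/1080) = 0.00682·30.2, giving N* = 1080·(1 - 0.218) = 845.
From dH/dt = 0: 0.00133·845 - 0.488 = 0.0298P*, so P* = 0.635/0.0298 = 21.3.

N* ≈ 845, H* ≈ 30.2, P* ≈ 21.3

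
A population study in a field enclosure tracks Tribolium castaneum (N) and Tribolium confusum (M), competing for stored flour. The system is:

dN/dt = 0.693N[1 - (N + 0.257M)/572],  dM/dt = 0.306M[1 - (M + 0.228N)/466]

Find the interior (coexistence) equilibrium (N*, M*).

N* ≈ 480, M* ≈ 356

Setting both brackets to zero gives the nullclines N + 0.257M = 572 and 0.228N + M = 466.
Substituting M = 466 - 0.228N into the first: N(1 - 0.257·0.228) = 572 - 0.257·466.
So N* = 452/0.941 = 480, and then M* = 466 - 0.228·480 = 356.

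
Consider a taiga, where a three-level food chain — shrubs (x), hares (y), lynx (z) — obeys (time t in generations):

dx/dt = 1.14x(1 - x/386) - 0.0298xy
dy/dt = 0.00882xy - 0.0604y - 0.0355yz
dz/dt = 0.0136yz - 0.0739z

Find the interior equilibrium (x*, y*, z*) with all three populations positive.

From dz/dt = 0: 0.0136y* = 0.0739, so y* = 5.43.
From dx/dt = 0: 1.14(1 - x*/386) = 0.0298·5.43, giving x* = 386·(1 - 0.142) = 331.
From dy/dt = 0: 0.00882·331 - 0.0604 = 0.0355z*, so z* = 2.86/0.0355 = 80.6.

x* ≈ 331, y* ≈ 5.43, z* ≈ 80.6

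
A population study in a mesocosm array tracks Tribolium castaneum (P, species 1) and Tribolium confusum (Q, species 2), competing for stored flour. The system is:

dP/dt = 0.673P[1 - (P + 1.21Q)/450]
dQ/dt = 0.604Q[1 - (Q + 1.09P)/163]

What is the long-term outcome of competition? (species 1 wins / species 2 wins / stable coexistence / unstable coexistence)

Compare the nullcline intercepts: K1/α12 = 450/1.21 = 372 > K2 = 163; K2/α21 = 163/1.09 = 150 < K1 = 450.
Since the inequalities point opposite ways, species 1 can invade but species 2 cannot.

species 1 excludes species 2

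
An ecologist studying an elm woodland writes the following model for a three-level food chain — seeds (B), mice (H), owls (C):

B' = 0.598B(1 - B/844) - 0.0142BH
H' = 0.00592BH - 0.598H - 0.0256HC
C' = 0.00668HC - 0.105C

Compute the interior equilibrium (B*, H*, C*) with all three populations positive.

B* ≈ 529, H* ≈ 15.7, C* ≈ 99

From dC/dt = 0: 0.00668H* = 0.105, so H* = 15.7.
From dB/dt = 0: 0.598(1 - B*/844) = 0.0142·15.7, giving B* = 844·(1 - 0.373) = 529.
From dH/dt = 0: 0.00592·529 - 0.598 = 0.0256C*, so C* = 2.53/0.0256 = 99.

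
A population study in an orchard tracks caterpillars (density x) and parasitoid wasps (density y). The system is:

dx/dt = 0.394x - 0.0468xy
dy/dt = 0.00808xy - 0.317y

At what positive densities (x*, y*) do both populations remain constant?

Set dy/dt = 0 with y > 0: 0.00808x - 0.317 = 0, so x* = 0.317/0.00808 = 39.2.
Set dx/dt = 0 with x > 0: 0.394 - 0.0468y = 0, so y* = 0.394/0.0468 = 8.42.

x* ≈ 39.2, y* ≈ 8.42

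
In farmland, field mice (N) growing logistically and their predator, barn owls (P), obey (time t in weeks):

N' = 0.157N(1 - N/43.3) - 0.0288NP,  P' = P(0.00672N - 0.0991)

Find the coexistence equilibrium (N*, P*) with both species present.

N* ≈ 14.7, P* ≈ 3.59

From dP/dt = 0 with P > 0: 0.00672N* = 0.0991, so N* = 14.7.
Substitute into dN/dt = 0: 0.157(1 - 14.7/43.3) = 0.0288P*.
The bracket is 0.659, giving P* = 0.104/0.0288 = 3.59.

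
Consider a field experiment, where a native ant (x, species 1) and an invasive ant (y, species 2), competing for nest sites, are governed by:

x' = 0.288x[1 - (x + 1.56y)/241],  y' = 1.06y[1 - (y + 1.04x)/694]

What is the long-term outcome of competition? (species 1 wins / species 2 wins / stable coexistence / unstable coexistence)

Compare the nullcline intercepts: K1/α12 = 241/1.56 = 154 < K2 = 694; K2/α21 = 694/1.04 = 667 > K1 = 241.
Since the inequalities point opposite ways, species 2 can invade but species 1 cannot.

species 2 excludes species 1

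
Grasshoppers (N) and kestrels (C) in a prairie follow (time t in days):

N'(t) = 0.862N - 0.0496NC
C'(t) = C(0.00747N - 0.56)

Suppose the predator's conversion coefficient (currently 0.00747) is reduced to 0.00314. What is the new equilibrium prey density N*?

At the interior fixed point, setting dC/dt = 0 with C > 0 fixes N* = (predator death rate)/(NC coefficient) — independent of the other coefficients.
With the change, N* = 0.56/0.00314 = 178; it rises from 75.

N* ≈ 178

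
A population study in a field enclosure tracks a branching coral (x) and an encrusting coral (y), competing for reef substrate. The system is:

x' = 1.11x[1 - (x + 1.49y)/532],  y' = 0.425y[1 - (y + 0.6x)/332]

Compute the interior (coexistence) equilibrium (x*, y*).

x* ≈ 352, y* ≈ 121

Setting both brackets to zero gives the nullclines x + 1.49y = 532 and 0.6x + y = 332.
Substituting y = 332 - 0.6x into the first: x(1 - 1.49·0.6) = 532 - 1.49·332.
So x* = 37.3/0.106 = 352, and then y* = 332 - 0.6·352 = 121.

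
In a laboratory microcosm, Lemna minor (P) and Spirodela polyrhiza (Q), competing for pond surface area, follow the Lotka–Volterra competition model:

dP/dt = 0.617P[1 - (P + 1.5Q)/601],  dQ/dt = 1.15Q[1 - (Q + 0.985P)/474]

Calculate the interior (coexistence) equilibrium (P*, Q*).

Setting both brackets to zero gives the nullclines P + 1.5Q = 601 and 0.985P + Q = 474.
Substituting Q = 474 - 0.985P into the first: P(1 - 1.5·0.985) = 601 - 1.5·474.
So P* = -110/-0.478 = 230, and then Q* = 474 - 0.985·230 = 247.

P* ≈ 230, Q* ≈ 247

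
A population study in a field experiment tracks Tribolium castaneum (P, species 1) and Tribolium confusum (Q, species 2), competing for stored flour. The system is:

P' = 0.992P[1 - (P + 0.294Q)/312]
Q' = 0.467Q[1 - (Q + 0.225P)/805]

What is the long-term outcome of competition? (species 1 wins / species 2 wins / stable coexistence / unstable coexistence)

Compare the nullcline intercepts: K1/α12 = 312/0.294 = 1060 > K2 = 805; K2/α21 = 805/0.225 = 3580 > K1 = 312.
Since both inequalities hold, each species can invade when rare, so the interior equilibrium is stable.

stable coexistence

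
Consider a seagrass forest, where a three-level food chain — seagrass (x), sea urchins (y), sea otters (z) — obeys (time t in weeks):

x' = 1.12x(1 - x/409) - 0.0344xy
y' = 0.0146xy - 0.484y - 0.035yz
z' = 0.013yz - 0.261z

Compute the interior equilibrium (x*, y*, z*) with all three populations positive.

x* ≈ 157, y* ≈ 20.1, z* ≈ 51.6

From dz/dt = 0: 0.013y* = 0.261, so y* = 20.1.
From dx/dt = 0: 1.12(1 - x*/409) = 0.0344·20.1, giving x* = 409·(1 - 0.617) = 157.
From dy/dt = 0: 0.0146·157 - 0.484 = 0.035z*, so z* = 1.81/0.035 = 51.6.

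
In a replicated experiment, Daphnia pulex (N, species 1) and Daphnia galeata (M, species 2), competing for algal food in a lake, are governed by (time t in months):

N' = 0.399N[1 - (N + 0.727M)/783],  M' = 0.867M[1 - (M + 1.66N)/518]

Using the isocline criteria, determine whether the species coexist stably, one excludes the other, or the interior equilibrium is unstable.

Compare the nullcline intercepts: K1/α12 = 783/0.727 = 1080 > K2 = 518; K2/α21 = 518/1.66 = 312 < K1 = 783.
Since the inequalities point opposite ways, species 1 can invade but species 2 cannot.

species 1 excludes species 2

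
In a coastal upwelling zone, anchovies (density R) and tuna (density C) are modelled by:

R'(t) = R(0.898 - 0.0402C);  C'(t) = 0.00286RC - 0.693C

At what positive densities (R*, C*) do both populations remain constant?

Set dC/dt = 0 with C > 0: 0.00286R - 0.693 = 0, so R* = 0.693/0.00286 = 242.
Set dR/dt = 0 with R > 0: 0.898 - 0.0402C = 0, so C* = 0.898/0.0402 = 22.3.

R* ≈ 242, C* ≈ 22.3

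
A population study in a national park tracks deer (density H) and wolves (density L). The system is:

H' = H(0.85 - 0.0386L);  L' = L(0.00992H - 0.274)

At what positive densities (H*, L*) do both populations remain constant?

H* ≈ 27.6, L* ≈ 22

Set dL/dt = 0 with L > 0: 0.00992H - 0.274 = 0, so H* = 0.274/0.00992 = 27.6.
Set dH/dt = 0 with H > 0: 0.85 - 0.0386L = 0, so L* = 0.85/0.0386 = 22.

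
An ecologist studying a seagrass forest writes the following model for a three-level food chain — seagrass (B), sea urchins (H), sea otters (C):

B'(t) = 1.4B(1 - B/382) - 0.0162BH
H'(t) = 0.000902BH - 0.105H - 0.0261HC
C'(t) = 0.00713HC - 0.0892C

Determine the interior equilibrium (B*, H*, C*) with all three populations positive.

B* ≈ 327, H* ≈ 12.5, C* ≈ 7.27

From dC/dt = 0: 0.00713H* = 0.0892, so H* = 12.5.
From dB/dt = 0: 1.4(1 - B*/382) = 0.0162·12.5, giving B* = 382·(1 - 0.145) = 327.
From dH/dt = 0: 0.000902·327 - 0.105 = 0.0261C*, so C* = 0.19/0.0261 = 7.27.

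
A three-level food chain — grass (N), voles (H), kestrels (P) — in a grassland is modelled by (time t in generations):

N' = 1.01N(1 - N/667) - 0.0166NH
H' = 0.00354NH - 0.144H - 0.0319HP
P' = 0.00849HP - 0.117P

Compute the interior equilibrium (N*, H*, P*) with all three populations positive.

From dP/dt = 0: 0.00849H* = 0.117, so H* = 13.8.
From dN/dt = 0: 1.01(1 - N*/667) = 0.0166·13.8, giving N* = 667·(1 - 0.226) = 516.
From dH/dt = 0: 0.00354·516 - 0.144 = 0.0319P*, so P* = 1.68/0.0319 = 52.7.

N* ≈ 516, H* ≈ 13.8, P* ≈ 52.7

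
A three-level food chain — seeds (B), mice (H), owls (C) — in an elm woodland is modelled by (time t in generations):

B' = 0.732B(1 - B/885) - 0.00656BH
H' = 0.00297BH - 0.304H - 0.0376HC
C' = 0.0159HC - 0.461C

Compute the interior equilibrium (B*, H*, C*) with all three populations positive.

From dC/dt = 0: 0.0159H* = 0.461, so H* = 29.
From dB/dt = 0: 0.732(1 - B*/885) = 0.00656·29, giving B* = 885·(1 - 0.26) = 655.
From dH/dt = 0: 0.00297·655 - 0.304 = 0.0376C*, so C* = 1.64/0.0376 = 43.7.

B* ≈ 655, H* ≈ 29, C* ≈ 43.7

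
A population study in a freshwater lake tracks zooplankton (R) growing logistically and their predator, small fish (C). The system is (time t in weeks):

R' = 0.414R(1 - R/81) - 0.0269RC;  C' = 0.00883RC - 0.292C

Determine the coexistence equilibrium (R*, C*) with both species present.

From dC/dt = 0 with C > 0: 0.00883R* = 0.292, so R* = 33.1.
Substitute into dR/dt = 0: 0.414(1 - 33.1/81) = 0.0269C*.
The bracket is 0.592, giving C* = 0.245/0.0269 = 9.11.

R* ≈ 33.1, C* ≈ 9.11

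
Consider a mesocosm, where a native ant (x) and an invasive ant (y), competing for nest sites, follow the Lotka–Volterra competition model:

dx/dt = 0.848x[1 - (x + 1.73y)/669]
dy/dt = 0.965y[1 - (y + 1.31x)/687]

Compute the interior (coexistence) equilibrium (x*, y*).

Setting both brackets to zero gives the nullclines x + 1.73y = 669 and 1.31x + y = 687.
Substituting y = 687 - 1.31x into the first: x(1 - 1.73·1.31) = 669 - 1.73·687.
So x* = -520/-1.27 = 410, and then y* = 687 - 1.31·410 = 150.

x* ≈ 410, y* ≈ 150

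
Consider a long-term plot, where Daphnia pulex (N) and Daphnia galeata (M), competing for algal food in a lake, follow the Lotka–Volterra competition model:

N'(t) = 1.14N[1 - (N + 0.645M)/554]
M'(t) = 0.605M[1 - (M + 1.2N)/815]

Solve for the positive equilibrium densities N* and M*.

Setting both brackets to zero gives the nullclines N + 0.645M = 554 and 1.2N + M = 815.
Substituting M = 815 - 1.2N into the first: N(1 - 0.645·1.2) = 554 - 0.645·815.
So N* = 28.3/0.226 = 125, and then M* = 815 - 1.2·125 = 665.

N* ≈ 125, M* ≈ 665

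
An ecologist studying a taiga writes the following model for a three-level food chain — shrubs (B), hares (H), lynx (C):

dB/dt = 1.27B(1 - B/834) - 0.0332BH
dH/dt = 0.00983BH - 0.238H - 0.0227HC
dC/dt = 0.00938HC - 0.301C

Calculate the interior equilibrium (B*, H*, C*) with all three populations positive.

B* ≈ 134, H* ≈ 32.1, C* ≈ 47.7

From dC/dt = 0: 0.00938H* = 0.301, so H* = 32.1.
From dB/dt = 0: 1.27(1 - B*/834) = 0.0332·32.1, giving B* = 834·(1 - 0.839) = 134.
From dH/dt = 0: 0.00983·134 - 0.238 = 0.0227C*, so C* = 1.08/0.0227 = 47.7.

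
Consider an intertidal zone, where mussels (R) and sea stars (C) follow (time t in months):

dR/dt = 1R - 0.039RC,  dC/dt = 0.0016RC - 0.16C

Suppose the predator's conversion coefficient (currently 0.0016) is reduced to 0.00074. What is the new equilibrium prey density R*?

At the interior fixed point, setting dC/dt = 0 with C > 0 fixes R* = (predator death rate)/(RC coefficient) — independent of the other coefficients.
With the change, R* = 0.16/0.00074 = 216; it rises from 100.

R* ≈ 216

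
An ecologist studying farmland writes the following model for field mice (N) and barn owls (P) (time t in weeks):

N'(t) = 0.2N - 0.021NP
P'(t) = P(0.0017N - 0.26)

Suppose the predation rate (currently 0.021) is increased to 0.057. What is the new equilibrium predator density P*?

P* ≈ 3.51

At the interior fixed point, setting dN/dt = 0 with N > 0 fixes P* = (prey growth rate)/(NP coefficient) — independent of the other coefficients.
With the change, P* = 0.2/0.057 = 3.51; it falls from 9.52.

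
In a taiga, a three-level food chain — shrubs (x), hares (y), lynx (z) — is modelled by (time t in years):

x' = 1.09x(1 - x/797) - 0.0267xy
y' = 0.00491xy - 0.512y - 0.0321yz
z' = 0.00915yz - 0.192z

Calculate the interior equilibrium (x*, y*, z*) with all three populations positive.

x* ≈ 387, y* ≈ 21, z* ≈ 43.3

From dz/dt = 0: 0.00915y* = 0.192, so y* = 21.
From dx/dt = 0: 1.09(1 - x*/797) = 0.0267·21, giving x* = 797·(1 - 0.514) = 387.
From dy/dt = 0: 0.00491·387 - 0.512 = 0.0321z*, so z* = 1.39/0.0321 = 43.3.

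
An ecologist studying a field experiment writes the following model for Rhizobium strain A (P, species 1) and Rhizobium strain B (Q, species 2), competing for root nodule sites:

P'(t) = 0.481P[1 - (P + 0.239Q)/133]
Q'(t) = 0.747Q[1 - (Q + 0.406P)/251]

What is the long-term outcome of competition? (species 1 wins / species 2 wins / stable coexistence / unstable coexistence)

Compare the nullcline intercepts: K1/α12 = 133/0.239 = 556 > K2 = 251; K2/α21 = 251/0.406 = 618 > K1 = 133.
Since both inequalities hold, each species can invade when rare, so the interior equilibrium is stable.

stable coexistence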